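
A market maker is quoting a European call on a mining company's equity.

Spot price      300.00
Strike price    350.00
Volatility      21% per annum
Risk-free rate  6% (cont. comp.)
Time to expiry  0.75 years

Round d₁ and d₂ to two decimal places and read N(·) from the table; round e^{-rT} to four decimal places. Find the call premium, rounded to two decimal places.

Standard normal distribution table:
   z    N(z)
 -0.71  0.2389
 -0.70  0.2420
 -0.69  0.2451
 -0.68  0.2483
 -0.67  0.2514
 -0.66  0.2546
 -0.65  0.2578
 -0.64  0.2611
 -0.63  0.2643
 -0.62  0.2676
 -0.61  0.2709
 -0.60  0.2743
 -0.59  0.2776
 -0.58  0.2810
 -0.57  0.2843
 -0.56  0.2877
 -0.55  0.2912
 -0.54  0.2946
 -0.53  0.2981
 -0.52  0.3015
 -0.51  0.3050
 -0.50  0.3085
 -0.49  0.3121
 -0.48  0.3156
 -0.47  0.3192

T = 0.75;  σ√T = 0.1819
d₁ = [ln(300/350) + (0.06 + 0.21²/2)·0.75] / 0.1819 = [-0.1542 + 0.0615] / 0.1819 = -0.5092 which rounds to -0.51
d₂ = d₁ − σ√T = -0.5092 − 0.1819 = -0.6911 which rounds to -0.69
exp(−rT) = exp(−0.06·0.75) = 0.9560
N(d₁) = N(-0.51) = 0.3050;  N(d₂) = N(-0.69) = 0.2451
C = 300·0.3050 − 350·0.9560·0.2451 = 91.5000 − 82.0105 = 9.4895

9.49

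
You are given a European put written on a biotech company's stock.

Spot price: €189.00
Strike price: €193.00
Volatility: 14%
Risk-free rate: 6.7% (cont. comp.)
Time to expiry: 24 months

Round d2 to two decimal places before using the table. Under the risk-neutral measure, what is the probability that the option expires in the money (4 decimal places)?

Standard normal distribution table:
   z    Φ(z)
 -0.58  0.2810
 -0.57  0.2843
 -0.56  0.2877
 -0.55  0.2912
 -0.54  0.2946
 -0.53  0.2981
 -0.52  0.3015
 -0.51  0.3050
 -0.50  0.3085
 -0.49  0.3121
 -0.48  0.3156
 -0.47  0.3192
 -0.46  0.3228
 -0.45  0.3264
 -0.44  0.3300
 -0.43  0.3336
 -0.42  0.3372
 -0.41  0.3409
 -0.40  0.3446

0.3192

T = 2;  σ√T = 0.1980
ln(S/K) + (r + σ²/2)T = ln(189/193) + (0.067 + 0.14²/2)·2 = -0.0209 + 0.1536 = 0.1327
d₁ = 0.1327 / 0.1980 = 0.6700 ⇒ 0.67
d₂ = d₁ − σ√T = 0.6700 − 0.1980 = 0.4720 ⇒ 0.47
Pr(exercise) under Q = N(−d₂) = N(-0.47) = 0.3192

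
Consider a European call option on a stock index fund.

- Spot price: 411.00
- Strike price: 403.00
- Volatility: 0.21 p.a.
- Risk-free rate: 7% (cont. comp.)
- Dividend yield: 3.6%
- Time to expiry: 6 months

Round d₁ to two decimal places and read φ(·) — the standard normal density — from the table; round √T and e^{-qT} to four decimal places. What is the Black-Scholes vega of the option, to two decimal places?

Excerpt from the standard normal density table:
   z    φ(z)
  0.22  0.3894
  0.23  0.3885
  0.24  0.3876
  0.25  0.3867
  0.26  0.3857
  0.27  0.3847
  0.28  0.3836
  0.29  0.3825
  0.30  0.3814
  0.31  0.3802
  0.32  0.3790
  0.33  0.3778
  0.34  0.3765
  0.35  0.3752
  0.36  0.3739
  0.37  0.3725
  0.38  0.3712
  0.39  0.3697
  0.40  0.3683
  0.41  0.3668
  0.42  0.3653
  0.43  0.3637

σ√T = 0.21·√0.5 = 0.1485
d₁ = [ln(411/403) + (0.07 − 0.036 + ½·0.21²)·0.5] / (σ√T) = (0.0197 + 0.0280) / 0.1485 = 0.3211 → 0.32
√T = √0.5 = 0.7071
φ(d₁) = φ(0.32) = 0.3790
exp(−qT) = exp(−0.036·0.5) = 0.9822
vega = S·exp(−qT)·φ(d₁)·√T = 411·0.9822·0.3790·0.7071 = 108.1837

108.18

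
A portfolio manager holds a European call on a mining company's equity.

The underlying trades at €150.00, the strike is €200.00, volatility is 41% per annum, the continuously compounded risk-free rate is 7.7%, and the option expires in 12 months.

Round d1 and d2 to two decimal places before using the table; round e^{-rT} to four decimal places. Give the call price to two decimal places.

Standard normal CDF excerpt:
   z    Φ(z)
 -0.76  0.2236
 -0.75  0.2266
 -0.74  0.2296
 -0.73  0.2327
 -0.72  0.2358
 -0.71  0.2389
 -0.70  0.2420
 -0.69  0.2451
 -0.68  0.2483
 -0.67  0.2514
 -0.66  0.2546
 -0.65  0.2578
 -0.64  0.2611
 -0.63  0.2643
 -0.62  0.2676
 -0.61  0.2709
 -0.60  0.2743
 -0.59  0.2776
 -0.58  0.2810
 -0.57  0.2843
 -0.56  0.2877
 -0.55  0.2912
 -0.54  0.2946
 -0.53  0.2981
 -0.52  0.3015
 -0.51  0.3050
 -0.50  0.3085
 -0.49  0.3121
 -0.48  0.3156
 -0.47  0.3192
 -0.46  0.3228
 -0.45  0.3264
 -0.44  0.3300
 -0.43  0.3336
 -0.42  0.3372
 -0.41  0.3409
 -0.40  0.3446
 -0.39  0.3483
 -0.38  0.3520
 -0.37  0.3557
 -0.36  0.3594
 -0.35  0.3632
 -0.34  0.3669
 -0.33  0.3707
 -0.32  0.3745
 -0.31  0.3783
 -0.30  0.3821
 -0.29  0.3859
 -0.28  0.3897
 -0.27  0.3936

T = 1;  σ√T = 0.4100
d₁ = [ln(150/200) + (0.077 + 0.41²/2)·1] / 0.4100 = [-0.2877 + 0.1610] / 0.4100 = -0.3089 → -0.31
d₂ = d₁ − σ√T = -0.3089 − 0.4100 = -0.7189 → -0.72
exp(−rT) = exp(−0.077·1) = 0.9259
C = 150·N(-0.31) − 200·0.9259·N(-0.72) = 150·0.3783 − 200·0.9259·0.2358 = 56.7450 − 43.6654 = 13.0796

€13.08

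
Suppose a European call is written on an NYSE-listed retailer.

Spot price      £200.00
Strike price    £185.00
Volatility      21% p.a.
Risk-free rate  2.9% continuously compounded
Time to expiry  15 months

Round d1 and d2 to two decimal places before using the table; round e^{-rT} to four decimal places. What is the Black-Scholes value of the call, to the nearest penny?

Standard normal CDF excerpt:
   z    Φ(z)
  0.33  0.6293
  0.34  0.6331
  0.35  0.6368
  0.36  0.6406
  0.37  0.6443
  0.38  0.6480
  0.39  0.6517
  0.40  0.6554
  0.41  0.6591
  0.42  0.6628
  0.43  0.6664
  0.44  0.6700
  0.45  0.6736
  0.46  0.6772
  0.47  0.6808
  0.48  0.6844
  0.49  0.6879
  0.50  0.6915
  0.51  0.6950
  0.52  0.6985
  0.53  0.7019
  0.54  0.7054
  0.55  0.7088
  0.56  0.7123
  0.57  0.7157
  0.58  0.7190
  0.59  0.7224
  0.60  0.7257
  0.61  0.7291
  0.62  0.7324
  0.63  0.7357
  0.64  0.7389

σ√T = 0.21 × 1.1180 = 0.2348
d₁ = [ln(200/185) + (0.029 + ½·0.21²)·1.25] / (σ√T) = (0.0780 + 0.0638) / 0.2348 = 0.6038 ⇒ 0.60
d₂ = 0.6038 − 0.2348 = 0.3691 ⇒ 0.37
exp(−rT) = exp(−0.029·1.25) = 0.9644
C = 200·N(0.60) − 185·0.9644·N(0.37) = 200·0.7257 − 185·0.9644·0.6443 = 145.1400 − 114.9521 = 30.1879

£30.19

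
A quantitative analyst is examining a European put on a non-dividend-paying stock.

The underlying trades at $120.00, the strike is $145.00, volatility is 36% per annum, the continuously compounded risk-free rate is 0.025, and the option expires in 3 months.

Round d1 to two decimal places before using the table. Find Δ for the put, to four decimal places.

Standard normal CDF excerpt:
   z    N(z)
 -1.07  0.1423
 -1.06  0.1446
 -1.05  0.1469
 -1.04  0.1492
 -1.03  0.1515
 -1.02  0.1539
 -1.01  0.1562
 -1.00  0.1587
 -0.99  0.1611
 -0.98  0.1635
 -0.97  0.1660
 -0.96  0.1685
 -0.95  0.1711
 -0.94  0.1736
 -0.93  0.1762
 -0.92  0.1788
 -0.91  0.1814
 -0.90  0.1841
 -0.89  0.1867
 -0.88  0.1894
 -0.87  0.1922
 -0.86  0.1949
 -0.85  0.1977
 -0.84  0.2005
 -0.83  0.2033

-0.8238

σ√T = 0.36·√0.25 = 0.1800
ln(S/K) + (r + σ²/2)T = ln(120/145) + (0.025 + 0.36²/2)·0.25 = -0.1892 + 0.0224 = -0.1668
d₁ = -0.1668 / 0.1800 = -0.9266 which rounds to -0.93
N(d₁) = N(-0.93) = 0.1762
Δ_put = N(d₁) − 1 = 0.1762 − 1 = -0.8238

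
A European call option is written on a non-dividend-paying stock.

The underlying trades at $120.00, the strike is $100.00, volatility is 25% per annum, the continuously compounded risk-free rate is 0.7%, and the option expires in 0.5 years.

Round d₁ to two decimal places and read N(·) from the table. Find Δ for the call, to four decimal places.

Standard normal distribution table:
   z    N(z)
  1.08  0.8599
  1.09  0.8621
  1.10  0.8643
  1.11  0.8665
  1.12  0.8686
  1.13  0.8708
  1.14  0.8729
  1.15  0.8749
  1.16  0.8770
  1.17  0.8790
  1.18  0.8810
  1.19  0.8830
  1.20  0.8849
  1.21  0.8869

σ√T = 0.25·√0.5 = 0.1768
d₁ = [ln(120/100) + (0.007 + 0.25²/2)·0.5] / 0.1768 = [0.1823 + 0.0191] / 0.1768 = 1.1396 → 1.14
N(d₁) = N(1.14) = 0.8729
Δ_call = N(d₁) = 0.8729

0.8729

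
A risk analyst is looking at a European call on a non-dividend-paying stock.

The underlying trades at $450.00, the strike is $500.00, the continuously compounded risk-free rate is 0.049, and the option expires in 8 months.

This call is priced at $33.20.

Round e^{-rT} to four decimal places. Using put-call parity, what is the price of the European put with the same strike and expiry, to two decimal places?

exp(−rT) = exp(−0.049·0.6667) = 0.9679
Put-call parity: C − P = S − K·e^(−rT) = 450 − 500·0.9679 = 450 − 483.9500 = -33.9500
P = C − (C − P) = 33.20 − (-33.9500) = 67.1500

$67.15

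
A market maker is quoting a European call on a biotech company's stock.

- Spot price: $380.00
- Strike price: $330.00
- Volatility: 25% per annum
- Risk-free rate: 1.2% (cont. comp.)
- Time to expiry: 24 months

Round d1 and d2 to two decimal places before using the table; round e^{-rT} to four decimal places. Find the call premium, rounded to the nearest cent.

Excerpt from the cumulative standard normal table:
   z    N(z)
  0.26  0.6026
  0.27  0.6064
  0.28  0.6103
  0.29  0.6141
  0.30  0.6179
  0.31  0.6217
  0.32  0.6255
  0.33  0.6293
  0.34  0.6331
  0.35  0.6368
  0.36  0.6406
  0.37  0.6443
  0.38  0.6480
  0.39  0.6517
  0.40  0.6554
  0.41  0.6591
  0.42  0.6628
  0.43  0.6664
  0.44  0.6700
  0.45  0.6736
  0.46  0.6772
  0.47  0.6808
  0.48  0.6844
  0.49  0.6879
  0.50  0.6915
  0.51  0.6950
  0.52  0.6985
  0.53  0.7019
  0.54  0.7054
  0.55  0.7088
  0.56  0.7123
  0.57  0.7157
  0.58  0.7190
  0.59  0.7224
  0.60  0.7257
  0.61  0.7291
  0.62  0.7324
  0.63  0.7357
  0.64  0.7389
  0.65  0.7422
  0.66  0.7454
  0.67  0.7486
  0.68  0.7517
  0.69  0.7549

$82.93

T = 2;  σ√T = 0.3536
d₁ = [ln(380/330) + (0.012 + 0.25²/2)·2] / 0.3536 = [0.1411 + 0.0865] / 0.3536 = 0.6437 ⇒ 0.64
d₂ = d₁ − σ√T = 0.6437 − 0.3536 = 0.2901 ⇒ 0.29
exp(−rT) = exp(−0.012·2) = 0.9763
N(d₁) = N(0.64) = 0.7389;  N(d₂) = N(0.29) = 0.6141
C = 380·0.7389 − 330·0.9763·0.6141 = 280.7820 − 197.8501 = 82.9319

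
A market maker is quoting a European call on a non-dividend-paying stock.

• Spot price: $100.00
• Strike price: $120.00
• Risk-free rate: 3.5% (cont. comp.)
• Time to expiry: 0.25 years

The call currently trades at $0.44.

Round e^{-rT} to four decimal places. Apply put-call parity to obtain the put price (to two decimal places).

$19.40

e^(−rT) = e^(−0.035·0.25) = 0.9913
Put-call parity: C − P = S − K·e^(−rT) = 100 − 120·0.9913 = 100 − 118.9560 = -18.9560
P = C − (C − P) = 0.44 − (-18.9560) = 19.3960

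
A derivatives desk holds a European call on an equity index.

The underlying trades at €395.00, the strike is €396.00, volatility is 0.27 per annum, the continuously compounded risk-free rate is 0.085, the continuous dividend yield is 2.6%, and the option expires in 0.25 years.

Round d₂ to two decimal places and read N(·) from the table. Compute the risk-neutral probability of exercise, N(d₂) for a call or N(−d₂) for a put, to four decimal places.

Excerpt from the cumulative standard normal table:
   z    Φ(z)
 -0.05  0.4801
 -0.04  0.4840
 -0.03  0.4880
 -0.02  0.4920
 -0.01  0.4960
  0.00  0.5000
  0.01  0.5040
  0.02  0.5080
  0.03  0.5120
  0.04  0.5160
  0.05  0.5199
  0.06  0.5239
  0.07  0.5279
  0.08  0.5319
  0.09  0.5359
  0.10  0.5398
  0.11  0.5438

σ√T = 0.27 × 0.5000 = 0.1350
d₁ = [ln(395/396) + (0.085 − 0.026 + 0.27²/2)·0.25] / 0.1350 = [-0.0025 + 0.0239] / 0.1350 = 0.1580 ⇒ 0.16
d₂ = d₁ − σ√T = 0.1580 − 0.1350 = 0.0230 ⇒ 0.02
Pr(exercise) under Q = N(d₂) = 0.5080

0.5080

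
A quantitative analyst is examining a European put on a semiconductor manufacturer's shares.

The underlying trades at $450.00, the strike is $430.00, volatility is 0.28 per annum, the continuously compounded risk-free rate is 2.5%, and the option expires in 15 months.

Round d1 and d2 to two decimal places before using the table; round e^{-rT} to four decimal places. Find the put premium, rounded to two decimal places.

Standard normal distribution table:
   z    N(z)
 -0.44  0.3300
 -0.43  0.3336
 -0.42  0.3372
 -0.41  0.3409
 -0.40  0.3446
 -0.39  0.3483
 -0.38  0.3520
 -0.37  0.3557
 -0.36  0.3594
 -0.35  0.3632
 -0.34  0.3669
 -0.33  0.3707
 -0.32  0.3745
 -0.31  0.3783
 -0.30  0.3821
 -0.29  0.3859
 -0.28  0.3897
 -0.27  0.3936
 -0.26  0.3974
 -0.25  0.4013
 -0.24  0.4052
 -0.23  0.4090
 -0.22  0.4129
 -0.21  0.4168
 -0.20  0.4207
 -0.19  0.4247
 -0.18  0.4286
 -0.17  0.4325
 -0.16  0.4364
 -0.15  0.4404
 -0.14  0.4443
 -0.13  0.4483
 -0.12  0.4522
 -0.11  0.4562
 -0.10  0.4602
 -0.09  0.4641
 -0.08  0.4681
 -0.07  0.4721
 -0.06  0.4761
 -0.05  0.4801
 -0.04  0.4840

σ√T = 0.28·√1.25 = 0.3130
d₁ = [ln(450/430) + (0.025 + 0.28²/2)·1.25] / 0.3130 = [0.0455 + 0.0803] / 0.3130 = 0.4016 which rounds to 0.40
d₂ = d₁ − σ√T = 0.4016 − 0.3130 = 0.0885 which rounds to 0.09
e^(−rT) = e^(−0.025·1.25) = 0.9692
P = 430·0.9692·N(-0.09) − 450·N(-0.40) = 430·0.9692·0.4641 − 450·0.3446 = 193.4165 − 155.0700 = 38.3465

$38.35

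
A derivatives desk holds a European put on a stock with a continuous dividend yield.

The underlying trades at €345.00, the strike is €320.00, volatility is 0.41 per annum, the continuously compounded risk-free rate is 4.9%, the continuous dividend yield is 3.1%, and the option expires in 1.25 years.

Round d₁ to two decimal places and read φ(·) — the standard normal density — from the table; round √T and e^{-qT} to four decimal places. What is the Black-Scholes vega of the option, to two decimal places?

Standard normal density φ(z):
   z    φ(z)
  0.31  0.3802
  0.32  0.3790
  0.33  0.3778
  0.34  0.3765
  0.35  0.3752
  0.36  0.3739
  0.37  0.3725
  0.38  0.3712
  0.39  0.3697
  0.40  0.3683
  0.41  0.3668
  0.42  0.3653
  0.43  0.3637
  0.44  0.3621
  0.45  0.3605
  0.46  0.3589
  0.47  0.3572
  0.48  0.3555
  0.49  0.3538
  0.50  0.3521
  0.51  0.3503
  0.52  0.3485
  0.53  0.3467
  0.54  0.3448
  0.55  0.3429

134.36

σ√T = 0.41·√1.25 = 0.4584
d₁ = [ln(345/320) + (0.049 − 0.031 + ½·0.41²)·1.25] / (σ√T) = (0.0752 + 0.1276) / 0.4584 = 0.4424 ⇒ 0.44
√T = √1.25 = 1.1180
φ(d₁) = φ(0.44) = 0.3621
e^(−qT) = e^(−0.031·1.25) = 0.9620
vega = S·e^(−qT)·φ(d₁)·√T = 345·0.9620·0.3621·1.1180 = 134.3583
(Vega is the same for a European call and put with the same parameters.)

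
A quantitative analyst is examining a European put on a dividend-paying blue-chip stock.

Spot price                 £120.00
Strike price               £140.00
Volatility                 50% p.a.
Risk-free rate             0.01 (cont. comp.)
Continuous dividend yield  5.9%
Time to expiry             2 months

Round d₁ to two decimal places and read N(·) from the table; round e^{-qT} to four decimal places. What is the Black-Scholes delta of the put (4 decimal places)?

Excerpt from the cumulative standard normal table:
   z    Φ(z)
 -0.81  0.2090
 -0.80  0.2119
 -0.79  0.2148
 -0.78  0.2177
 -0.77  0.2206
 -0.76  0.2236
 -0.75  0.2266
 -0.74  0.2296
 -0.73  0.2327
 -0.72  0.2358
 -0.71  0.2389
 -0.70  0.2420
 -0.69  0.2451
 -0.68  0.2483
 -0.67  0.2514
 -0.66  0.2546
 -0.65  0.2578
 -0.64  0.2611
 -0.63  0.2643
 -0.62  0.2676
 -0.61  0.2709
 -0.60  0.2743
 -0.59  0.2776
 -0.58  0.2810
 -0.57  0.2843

σ√T = 0.5 × 0.4082 = 0.2041
d₁ = [ln(120/140) + (0.01 − 0.059 + 0.5²/2)·0.1667] / 0.2041 = [-0.1542 + 0.0127] / 0.2041 = -0.6931 which rounds to -0.69
N(d₁) = N(-0.69) = 0.2451
Δ_put = e^(−qT)·(N(d₁) − 1) = 0.9902·(0.2451 − 1) = -0.7475

-0.7475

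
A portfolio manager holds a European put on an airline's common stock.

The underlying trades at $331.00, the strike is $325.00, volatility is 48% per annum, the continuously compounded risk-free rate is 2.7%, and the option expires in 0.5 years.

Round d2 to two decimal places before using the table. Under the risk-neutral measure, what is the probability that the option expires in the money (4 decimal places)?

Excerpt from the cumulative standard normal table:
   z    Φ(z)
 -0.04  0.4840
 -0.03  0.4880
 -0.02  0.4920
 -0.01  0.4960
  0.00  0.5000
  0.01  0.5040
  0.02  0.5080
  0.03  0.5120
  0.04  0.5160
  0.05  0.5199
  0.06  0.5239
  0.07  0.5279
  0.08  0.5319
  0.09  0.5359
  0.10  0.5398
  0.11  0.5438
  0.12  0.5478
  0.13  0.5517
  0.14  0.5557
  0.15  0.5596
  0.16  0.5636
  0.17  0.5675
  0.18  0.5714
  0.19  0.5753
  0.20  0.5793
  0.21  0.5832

T = 0.5;  σ√T = 0.3394
d₁ = [ln(331/325) + (0.027 + 0.48²/2)·0.5] / 0.3394 = [0.0183 + 0.0711] / 0.3394 = 0.2634 ≈ 0.26
d₂ = d₁ − σ√T = 0.2634 − 0.3394 = -0.0760 ≈ -0.08
Risk-neutral Pr[S_T < K] = N(−d₂) = N(0.08) = 0.5319

0.5319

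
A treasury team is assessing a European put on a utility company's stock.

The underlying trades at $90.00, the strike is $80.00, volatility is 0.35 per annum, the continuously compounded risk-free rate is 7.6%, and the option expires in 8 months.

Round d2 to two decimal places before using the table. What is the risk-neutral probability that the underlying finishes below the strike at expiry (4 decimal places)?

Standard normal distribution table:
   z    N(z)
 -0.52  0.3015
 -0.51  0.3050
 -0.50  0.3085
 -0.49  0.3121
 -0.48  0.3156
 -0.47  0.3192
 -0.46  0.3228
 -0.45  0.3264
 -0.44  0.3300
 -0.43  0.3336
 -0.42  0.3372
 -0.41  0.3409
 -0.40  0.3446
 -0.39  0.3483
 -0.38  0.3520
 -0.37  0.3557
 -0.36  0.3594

σ√T = 0.35·√0.6667 = 0.2858
d₁ = [ln(90/80) + (0.076 + 0.35²/2)·0.6667] / 0.2858 = [0.1178 + 0.0915] / 0.2858 = 0.7323 which rounds to 0.73
d₂ = d₁ − σ√T = 0.7323 − 0.2858 = 0.4466 which rounds to 0.45
Risk-neutral Pr[S_T < K] = N(−d₂) = N(-0.45) = 0.3264

0.3264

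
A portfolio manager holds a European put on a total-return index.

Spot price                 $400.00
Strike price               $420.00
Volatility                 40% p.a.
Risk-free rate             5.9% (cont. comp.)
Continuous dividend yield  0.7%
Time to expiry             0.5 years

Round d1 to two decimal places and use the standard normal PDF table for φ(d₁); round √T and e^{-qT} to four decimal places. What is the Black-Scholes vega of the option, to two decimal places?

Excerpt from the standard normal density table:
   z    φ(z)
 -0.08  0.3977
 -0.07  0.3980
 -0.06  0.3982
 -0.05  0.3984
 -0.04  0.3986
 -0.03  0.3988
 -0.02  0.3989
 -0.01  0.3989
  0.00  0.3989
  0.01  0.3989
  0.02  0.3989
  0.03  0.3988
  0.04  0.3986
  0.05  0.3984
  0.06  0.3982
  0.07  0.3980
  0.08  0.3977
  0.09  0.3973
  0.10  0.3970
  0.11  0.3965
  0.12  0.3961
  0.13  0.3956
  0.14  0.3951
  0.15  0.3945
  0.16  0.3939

T = 0.5;  σ√T = 0.2828
ln(S/K) + (r − q + σ²/2)T = ln(400/420) + (0.059 − 0.007 + 0.4²/2)·0.5 = -0.0488 + 0.0660 = 0.0172
d₁ = 0.0172 / 0.2828 = 0.0608 ≈ 0.06
√T = √0.5 = 0.7071
φ(d₁) = φ(0.06) = 0.3982
exp(−qT) = exp(−0.007·0.5) = 0.9965
vega = S·exp(−qT)·φ(d₁)·√T = 400·0.9965·0.3982·0.7071 = 112.2327

112.23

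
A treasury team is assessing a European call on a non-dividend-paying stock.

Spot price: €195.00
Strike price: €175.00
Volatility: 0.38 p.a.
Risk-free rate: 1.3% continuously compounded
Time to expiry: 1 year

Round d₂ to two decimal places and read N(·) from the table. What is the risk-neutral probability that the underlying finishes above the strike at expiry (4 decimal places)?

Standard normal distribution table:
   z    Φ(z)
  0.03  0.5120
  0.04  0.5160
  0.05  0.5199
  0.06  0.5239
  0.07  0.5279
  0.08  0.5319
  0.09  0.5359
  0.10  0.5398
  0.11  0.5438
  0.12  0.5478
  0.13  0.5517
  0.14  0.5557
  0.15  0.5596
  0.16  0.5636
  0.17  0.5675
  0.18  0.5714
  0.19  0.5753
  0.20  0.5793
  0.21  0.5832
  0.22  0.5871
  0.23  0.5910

T = 1;  σ√T = 0.3800
d₁ = [ln(195/175) + (0.013 + 0.38²/2)·1] / 0.3800 = [0.1082 + 0.0852] / 0.3800 = 0.5090 which rounds to 0.51
d₂ = d₁ − σ√T = 0.5090 − 0.3800 = 0.1290 which rounds to 0.13
Pr(exercise) under Q = N(d₂) = 0.5517

0.5517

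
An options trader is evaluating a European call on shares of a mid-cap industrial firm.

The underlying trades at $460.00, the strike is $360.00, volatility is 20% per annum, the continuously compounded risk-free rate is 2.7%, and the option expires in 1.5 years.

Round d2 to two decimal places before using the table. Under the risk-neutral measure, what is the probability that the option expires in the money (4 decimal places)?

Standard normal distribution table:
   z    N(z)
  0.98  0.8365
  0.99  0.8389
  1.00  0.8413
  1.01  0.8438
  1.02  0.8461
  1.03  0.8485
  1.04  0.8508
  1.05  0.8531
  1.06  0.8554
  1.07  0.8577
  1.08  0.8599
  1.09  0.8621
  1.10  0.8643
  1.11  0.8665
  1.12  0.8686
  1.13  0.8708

σ√T = 0.2·√1.5 = 0.2449
ln(S/K) + (r + σ²/2)T = ln(460/360) + (0.027 + 0.2²/2)·1.5 = 0.2451 + 0.0705 = 0.3156
d₁ = 0.3156 / 0.2449 = 1.2885 ⇒ 1.29
d₂ = d₁ − σ√T = 1.2885 − 0.2449 = 1.0436 ⇒ 1.04
Pr(exercise) under Q = N(d₂) = 0.8508

0.8508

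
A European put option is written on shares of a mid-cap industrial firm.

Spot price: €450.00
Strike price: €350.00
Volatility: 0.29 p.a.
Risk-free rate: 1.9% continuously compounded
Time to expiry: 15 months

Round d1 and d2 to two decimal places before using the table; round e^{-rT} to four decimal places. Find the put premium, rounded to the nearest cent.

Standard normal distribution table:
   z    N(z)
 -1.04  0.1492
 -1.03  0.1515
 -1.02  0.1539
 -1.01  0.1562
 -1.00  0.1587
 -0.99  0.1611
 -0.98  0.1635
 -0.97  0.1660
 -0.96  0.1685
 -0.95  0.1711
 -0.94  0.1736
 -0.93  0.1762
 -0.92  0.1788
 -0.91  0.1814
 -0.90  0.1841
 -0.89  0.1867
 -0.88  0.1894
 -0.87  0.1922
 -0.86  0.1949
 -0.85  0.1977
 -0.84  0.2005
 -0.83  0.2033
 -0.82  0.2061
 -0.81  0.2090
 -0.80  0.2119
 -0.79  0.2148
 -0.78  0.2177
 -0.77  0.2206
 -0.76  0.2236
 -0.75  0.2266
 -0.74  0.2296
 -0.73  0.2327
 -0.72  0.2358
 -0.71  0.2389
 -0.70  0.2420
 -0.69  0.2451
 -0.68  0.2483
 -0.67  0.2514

σ√T = 0.29·√1.25 = 0.3242
d₁ = [ln(450/350) + (0.019 + 0.29²/2)·1.25] / 0.3242 = [0.2513 + 0.0763] / 0.3242 = 1.0105 which rounds to 1.01
d₂ = d₁ − σ√T = 1.0105 − 0.3242 = 0.6862 which rounds to 0.69
exp(−rT) = exp(−0.019·1.25) = 0.9765
P = 350·0.9765·N(-0.69) − 450·N(-1.01) = 350·0.9765·0.2451 − 450·0.1562 = 83.7691 − 70.2900 = 13.4791

€13.48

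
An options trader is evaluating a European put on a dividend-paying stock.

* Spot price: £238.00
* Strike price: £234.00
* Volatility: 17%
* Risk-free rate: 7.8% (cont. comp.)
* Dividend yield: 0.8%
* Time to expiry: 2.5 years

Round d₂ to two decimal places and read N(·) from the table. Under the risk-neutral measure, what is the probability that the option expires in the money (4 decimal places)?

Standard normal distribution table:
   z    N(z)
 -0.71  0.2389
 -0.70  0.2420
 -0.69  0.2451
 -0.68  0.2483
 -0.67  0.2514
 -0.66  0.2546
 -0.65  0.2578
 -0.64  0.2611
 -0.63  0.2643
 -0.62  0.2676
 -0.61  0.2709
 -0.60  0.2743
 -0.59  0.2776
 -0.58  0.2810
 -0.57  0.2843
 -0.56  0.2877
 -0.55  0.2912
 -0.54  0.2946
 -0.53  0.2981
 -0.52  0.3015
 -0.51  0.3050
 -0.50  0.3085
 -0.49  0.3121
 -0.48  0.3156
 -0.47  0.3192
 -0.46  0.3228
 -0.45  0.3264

0.2810

σ√T = 0.17·√2.5 = 0.2688
ln(S/K) + (r − q + σ²/2)T = ln(238/234) + (0.078 − 0.008 + 0.17²/2)·2.5 = 0.0169 + 0.2111 = 0.2281
d₁ = 0.2281 / 0.2688 = 0.8485 → 0.85
d₂ = d₁ − σ√T = 0.8485 − 0.2688 = 0.5797 → 0.58
Pr(exercise) under Q = N(−d₂) = N(-0.58) = 0.2810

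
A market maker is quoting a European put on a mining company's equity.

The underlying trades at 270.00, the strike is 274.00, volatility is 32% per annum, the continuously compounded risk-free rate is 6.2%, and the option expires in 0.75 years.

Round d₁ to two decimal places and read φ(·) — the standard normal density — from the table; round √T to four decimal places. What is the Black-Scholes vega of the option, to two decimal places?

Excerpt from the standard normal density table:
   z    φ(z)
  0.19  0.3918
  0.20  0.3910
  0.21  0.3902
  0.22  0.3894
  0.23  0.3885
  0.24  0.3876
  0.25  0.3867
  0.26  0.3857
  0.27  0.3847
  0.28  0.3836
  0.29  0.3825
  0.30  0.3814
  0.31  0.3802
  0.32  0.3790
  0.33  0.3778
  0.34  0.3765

σ√T = 0.32 × 0.8660 = 0.2771
ln(S/K) + (r + σ²/2)T = ln(270/274) + (0.062 + 0.32²/2)·0.75 = -0.0147 + 0.0849 = 0.0702
d₁ = 0.0702 / 0.2771 = 0.2533 which rounds to 0.25
√T = √0.75 = 0.8660
φ(d₁) = φ(0.25) = 0.3867
vega = S·φ(d₁)·√T = 270·0.3867·0.8660 = 90.4182
(Vega is the same for a European call and put with the same parameters.)

90.42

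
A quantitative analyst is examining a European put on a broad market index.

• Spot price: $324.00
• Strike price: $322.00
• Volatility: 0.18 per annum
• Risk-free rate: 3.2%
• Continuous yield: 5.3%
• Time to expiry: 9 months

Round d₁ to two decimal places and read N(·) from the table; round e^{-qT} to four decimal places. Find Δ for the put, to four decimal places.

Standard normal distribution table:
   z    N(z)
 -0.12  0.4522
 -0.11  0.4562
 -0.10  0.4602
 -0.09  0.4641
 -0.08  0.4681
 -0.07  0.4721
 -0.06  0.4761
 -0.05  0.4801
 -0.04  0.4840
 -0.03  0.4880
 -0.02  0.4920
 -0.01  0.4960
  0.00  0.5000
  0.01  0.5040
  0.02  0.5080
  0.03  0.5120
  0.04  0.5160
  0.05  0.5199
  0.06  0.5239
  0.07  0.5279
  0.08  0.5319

σ√T = 0.18 × 0.8660 = 0.1559
d₁ = [ln(324/322) + (0.032 − 0.053 + 0.18²/2)·0.75] / 0.1559 = [0.0062 − 0.0036] / 0.1559 = 0.0166 ≈ 0.02
N(d₁) = N(0.02) = 0.5080
Δ_put = e^(−qT)·(N(d₁) − 1) = 0.9610·(0.5080 − 1) = -0.4728

-0.4728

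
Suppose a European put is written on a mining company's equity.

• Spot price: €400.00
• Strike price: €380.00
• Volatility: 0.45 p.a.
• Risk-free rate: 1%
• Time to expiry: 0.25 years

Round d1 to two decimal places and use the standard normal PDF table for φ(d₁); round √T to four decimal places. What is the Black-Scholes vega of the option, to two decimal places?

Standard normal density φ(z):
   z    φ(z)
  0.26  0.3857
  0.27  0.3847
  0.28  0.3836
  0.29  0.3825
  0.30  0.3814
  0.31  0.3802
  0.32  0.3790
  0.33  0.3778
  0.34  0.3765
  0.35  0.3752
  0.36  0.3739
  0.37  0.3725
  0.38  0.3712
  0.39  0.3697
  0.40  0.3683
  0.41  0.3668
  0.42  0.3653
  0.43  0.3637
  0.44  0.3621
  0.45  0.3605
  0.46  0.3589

75.04

σ√T = 0.45 × 0.5000 = 0.2250
ln(S/K) + (r + σ²/2)T = ln(400/380) + (0.01 + 0.45²/2)·0.25 = 0.0513 + 0.0278 = 0.0791
d₁ = 0.0791 / 0.2250 = 0.3516 → 0.35
√T = √0.25 = 0.5000
φ(d₁) = φ(0.35) = 0.3752
vega = S·φ(d₁)·√T = 400·0.3752·0.5000 = 75.0400
(Vega is the same for a European call and put with the same parameters.)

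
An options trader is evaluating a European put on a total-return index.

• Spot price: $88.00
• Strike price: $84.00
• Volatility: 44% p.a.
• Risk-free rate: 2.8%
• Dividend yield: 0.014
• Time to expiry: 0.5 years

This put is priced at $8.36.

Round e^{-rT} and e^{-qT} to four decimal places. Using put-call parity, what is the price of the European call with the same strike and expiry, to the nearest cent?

$12.91

e^(−qT) = e^(−0.014·0.5) = 0.9930;  e^(−rT) = e^(−0.028·0.5) = 0.9861
Put-call parity: C − P = S·e^(−qT) − K·e^(−rT) = 88·0.9930 − 84·0.9861 = 87.3840 − 82.8324 = 4.5516
C = P + (C − P) = 8.36 + (4.5516) = 12.9116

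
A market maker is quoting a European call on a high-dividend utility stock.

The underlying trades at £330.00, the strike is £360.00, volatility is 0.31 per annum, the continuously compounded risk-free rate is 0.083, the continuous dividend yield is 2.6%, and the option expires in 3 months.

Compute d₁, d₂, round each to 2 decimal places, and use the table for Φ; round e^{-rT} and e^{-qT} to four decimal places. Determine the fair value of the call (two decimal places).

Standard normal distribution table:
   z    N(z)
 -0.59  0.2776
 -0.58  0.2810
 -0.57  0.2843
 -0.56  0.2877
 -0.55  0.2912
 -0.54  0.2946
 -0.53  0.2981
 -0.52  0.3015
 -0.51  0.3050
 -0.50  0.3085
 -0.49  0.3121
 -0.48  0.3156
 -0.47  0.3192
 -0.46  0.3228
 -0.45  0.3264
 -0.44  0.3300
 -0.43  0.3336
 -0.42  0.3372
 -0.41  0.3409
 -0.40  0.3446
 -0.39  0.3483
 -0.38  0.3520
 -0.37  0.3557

£11.51

T = 0.25;  σ√T = 0.1550
d₁ = [ln(330/360) + (0.083 − 0.026 + ½·0.31²)·0.25] / (σ√T) = (-0.0870 + 0.0263) / 0.1550 = -0.3919 ≈ -0.39
d₂ = -0.3919 − 0.1550 = -0.5469 ≈ -0.55
e^(−qT) = e^(−0.026·0.25) = 0.9935;  e^(−rT) = e^(−0.083·0.25) = 0.9795
N(d₁) = N(-0.39) = 0.3483;  N(d₂) = N(-0.55) = 0.2912
C = 330·0.9935·0.3483 − 360·0.9795·0.2912 = 114.1919 − 102.6829 = 11.5090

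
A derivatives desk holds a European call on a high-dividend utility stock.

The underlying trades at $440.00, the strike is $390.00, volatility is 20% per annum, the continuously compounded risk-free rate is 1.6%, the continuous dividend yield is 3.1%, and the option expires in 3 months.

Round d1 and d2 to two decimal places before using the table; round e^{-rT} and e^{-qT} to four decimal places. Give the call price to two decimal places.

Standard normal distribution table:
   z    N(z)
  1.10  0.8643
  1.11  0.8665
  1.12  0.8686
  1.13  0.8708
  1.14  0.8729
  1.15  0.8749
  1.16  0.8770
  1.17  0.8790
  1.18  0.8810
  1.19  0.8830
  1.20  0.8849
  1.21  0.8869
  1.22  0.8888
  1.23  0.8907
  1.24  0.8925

T = 0.25;  σ√T = 0.1000
d₁ = [ln(440/390) + (0.016 − 0.031 + 0.2²/2)·0.25] / 0.1000 = [0.1206 + 0.0013] / 0.1000 = 1.2188 ⇒ 1.22
d₂ = d₁ − σ√T = 1.2188 − 0.1000 = 1.1188 ⇒ 1.12
exp(−qT) = exp(−0.031·0.25) = 0.9923;  exp(−rT) = exp(−0.016·0.25) = 0.9960
N(d₁) = N(1.22) = 0.8888;  N(d₂) = N(1.12) = 0.8686
C = 440·0.9923·0.8888 − 390·0.9960·0.8686 = 388.0607 − 337.3990 = 50.6618

$50.66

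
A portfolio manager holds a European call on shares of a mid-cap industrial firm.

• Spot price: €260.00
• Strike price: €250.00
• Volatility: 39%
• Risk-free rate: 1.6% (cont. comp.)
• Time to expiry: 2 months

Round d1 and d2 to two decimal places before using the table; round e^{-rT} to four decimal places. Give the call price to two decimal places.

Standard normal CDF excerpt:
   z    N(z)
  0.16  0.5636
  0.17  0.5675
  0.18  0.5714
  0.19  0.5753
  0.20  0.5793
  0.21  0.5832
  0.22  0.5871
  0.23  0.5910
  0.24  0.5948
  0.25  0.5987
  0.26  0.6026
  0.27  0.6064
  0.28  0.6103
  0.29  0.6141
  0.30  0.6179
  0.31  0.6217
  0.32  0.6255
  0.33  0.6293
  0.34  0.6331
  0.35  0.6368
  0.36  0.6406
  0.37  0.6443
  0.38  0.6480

€22.14

σ√T = 0.39 × 0.4082 = 0.1592
d₁ = [ln(260/250) + (0.016 + ½·0.39²)·0.1667] / (σ√T) = (0.0392 + 0.0153) / 0.1592 = 0.3427 which rounds to 0.34
d₂ = 0.3427 − 0.1592 = 0.1835 which rounds to 0.18
e^(−rT) = e^(−0.016·0.1667) = 0.9973
N(d₁) = N(0.34) = 0.6331;  N(d₂) = N(0.18) = 0.5714
C = 260·0.6331 − 250·0.9973·0.5714 = 164.6060 − 142.4643 = 22.1417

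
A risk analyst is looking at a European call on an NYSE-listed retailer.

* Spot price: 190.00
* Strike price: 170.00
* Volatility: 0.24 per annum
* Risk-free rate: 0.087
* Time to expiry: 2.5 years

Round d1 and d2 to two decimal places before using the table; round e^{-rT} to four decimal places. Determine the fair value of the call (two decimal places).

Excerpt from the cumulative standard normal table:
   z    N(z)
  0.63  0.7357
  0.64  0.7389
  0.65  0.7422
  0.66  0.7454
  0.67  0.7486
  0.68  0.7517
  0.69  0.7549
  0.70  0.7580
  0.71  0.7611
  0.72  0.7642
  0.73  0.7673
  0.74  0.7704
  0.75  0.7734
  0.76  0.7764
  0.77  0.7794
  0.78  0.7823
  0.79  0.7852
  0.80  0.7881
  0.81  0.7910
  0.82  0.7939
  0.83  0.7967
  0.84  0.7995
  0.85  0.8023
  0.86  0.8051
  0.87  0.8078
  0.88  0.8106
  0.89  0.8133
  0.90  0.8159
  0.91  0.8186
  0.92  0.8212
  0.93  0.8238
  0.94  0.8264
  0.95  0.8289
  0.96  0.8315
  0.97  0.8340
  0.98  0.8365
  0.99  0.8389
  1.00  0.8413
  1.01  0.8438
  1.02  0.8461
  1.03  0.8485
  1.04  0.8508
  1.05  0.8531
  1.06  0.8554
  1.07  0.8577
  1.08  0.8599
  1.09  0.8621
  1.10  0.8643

59.72

T = 2.5;  σ√T = 0.3795
d₁ = [ln(190/170) + (0.087 + 0.24²/2)·2.5] / 0.3795 = [0.1112 + 0.2895] / 0.3795 = 1.0560 ⇒ 1.06
d₂ = d₁ − σ√T = 1.0560 − 0.3795 = 0.6765 ⇒ 0.68
e^(−rT) = e^(−0.087·2.5) = 0.8045
C = 190·N(1.06) − 170·0.8045·N(0.68) = 190·0.8554 − 170·0.8045·0.7517 = 162.5260 − 102.8063 = 59.7197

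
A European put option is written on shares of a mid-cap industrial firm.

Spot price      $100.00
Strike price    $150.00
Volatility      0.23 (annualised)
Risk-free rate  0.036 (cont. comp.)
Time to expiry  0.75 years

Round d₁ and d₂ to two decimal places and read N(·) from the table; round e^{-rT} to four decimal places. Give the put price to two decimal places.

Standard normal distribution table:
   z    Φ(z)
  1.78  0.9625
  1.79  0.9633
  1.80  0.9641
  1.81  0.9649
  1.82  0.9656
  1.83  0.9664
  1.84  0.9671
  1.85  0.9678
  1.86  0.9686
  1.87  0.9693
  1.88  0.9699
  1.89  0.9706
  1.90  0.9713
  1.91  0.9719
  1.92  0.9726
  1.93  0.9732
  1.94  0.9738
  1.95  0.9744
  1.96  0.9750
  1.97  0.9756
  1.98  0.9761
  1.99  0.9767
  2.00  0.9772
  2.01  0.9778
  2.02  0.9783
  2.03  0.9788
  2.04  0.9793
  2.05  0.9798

$46.27

T = 0.75;  σ√T = 0.1992
d₁ = [ln(100/150) + (0.036 + 0.23²/2)·0.75] / 0.1992 = [-0.4055 + 0.0468] / 0.1992 = -1.8005 → -1.80
d₂ = d₁ − σ√T = -1.8005 − 0.1992 = -1.9997 → -2.00
e^(−rT) = e^(−0.036·0.75) = 0.9734
P = 150·0.9734·N(2.00) − 100·N(1.80) = 150·0.9734·0.9772 − 100·0.9641 = 142.6810 − 96.4100 = 46.2710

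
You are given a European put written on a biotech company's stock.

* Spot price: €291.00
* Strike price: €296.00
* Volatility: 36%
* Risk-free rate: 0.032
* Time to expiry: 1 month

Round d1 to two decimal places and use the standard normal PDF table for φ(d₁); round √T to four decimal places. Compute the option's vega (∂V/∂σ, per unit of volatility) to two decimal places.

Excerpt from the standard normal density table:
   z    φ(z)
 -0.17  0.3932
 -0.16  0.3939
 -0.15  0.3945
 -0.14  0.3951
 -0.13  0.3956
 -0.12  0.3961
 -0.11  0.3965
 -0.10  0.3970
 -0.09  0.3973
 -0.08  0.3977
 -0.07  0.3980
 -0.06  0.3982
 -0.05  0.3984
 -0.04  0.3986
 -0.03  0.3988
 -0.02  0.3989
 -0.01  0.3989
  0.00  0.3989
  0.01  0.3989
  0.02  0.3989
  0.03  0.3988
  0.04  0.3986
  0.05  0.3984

33.38

T = 0.08333;  σ√T = 0.1039
d₁ = [ln(291/296) + (0.032 + 0.36²/2)·0.08333] / 0.1039 = [-0.0170 + 0.0081] / 0.1039 = -0.0863 ⇒ -0.09
√T = √0.08333 = 0.2887
φ(d₁) = φ(-0.09) = 0.3973
vega = S·φ(d₁)·√T = 291·0.3973·0.2887 = 33.3778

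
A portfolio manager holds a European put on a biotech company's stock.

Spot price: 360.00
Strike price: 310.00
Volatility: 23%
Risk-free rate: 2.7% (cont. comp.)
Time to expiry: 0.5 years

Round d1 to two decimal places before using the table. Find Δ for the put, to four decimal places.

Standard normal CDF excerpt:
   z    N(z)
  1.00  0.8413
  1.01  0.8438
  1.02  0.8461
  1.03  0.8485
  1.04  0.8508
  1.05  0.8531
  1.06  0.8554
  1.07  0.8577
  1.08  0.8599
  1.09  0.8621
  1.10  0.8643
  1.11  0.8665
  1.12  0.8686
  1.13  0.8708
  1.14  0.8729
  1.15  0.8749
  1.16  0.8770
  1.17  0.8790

-0.1401

σ√T = 0.23·√0.5 = 0.1626
ln(S/K) + (r + σ²/2)T = ln(360/310) + (0.027 + 0.23²/2)·0.5 = 0.1495 + 0.0267 = 0.1763
d₁ = 0.1763 / 0.1626 = 1.0838 which rounds to 1.08
N(d₁) = N(1.08) = 0.8599
Δ_put = N(d₁) − 1 = 0.8599 − 1 = -0.1401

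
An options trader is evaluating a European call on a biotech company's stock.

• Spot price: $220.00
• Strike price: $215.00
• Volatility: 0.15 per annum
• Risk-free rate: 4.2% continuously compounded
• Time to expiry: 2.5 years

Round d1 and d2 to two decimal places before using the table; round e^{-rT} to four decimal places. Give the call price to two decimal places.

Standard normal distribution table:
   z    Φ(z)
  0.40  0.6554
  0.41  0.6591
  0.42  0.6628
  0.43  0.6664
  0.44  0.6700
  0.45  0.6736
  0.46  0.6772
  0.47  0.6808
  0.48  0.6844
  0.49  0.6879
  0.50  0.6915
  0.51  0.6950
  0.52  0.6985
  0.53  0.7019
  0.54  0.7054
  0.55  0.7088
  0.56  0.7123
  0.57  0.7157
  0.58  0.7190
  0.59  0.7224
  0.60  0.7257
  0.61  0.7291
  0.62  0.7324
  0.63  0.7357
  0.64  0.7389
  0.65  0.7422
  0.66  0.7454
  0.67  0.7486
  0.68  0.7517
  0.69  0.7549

$35.69

T = 2.5;  σ√T = 0.2372
ln(S/K) + (r + σ²/2)T = ln(220/215) + (0.042 + 0.15²/2)·2.5 = 0.0230 + 0.1331 = 0.1561
d₁ = 0.1561 / 0.2372 = 0.6582 ⇒ 0.66
d₂ = d₁ − σ√T = 0.6582 − 0.2372 = 0.4211 ⇒ 0.42
e^(−rT) = e^(−0.042·2.5) = 0.9003
N(d₁) = N(0.66) = 0.7454;  N(d₂) = N(0.42) = 0.6628
C = 220·0.7454 − 215·0.9003·0.6628 = 163.9880 − 128.2946 = 35.6934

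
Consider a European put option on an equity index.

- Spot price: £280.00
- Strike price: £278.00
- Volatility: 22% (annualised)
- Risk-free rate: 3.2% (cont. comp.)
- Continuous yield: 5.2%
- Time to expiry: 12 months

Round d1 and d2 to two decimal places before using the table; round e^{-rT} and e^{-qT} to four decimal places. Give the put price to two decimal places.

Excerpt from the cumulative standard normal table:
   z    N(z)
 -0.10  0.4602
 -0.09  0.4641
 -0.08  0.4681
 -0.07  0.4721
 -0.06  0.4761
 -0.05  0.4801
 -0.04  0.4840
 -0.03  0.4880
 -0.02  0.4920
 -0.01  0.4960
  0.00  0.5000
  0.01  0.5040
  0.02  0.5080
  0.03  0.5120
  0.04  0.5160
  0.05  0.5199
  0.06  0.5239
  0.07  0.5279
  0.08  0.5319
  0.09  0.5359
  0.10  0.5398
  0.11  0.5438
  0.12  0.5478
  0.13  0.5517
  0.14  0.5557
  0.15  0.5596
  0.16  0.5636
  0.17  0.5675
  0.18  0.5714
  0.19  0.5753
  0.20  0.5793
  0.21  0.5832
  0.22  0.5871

£25.18

σ√T = 0.22 × 1.0000 = 0.2200
d₁ = [ln(280/278) + (0.032 − 0.052 + ½·0.22²)·1] / (σ√T) = (0.0072 + 0.0042) / 0.2200 = 0.0517 → 0.05
d₂ = 0.0517 − 0.2200 = -0.1683 → -0.17
exp(−qT) = exp(−0.052·1) = 0.9493;  exp(−rT) = exp(−0.032·1) = 0.9685
P = 278·0.9685·N(0.17) − 280·0.9493·N(-0.05) = 278·0.9685·0.5675 − 280·0.9493·0.4801 = 152.7954 − 127.6125 = 25.1829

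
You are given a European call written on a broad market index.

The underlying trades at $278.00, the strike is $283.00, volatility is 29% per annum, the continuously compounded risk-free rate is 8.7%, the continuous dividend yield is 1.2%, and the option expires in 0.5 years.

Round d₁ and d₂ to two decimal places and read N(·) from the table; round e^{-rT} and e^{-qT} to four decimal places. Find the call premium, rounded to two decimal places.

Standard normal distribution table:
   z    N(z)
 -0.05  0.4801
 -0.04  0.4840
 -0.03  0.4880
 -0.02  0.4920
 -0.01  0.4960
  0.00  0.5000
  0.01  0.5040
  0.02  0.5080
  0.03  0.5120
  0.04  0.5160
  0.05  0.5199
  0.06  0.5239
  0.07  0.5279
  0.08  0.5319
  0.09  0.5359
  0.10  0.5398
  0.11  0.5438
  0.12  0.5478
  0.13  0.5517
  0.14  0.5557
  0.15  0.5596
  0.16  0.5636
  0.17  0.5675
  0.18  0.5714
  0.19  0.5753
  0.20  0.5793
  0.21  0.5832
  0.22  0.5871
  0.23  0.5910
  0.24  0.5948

$25.69

σ√T = 0.29 × 0.7071 = 0.2051
d₁ = [ln(278/283) + (0.087 − 0.012 + ½·0.29²)·0.5] / (σ√T) = (-0.0178 + 0.0585) / 0.2051 = 0.1985 → 0.20
d₂ = 0.1985 − 0.2051 = -0.0066 → -0.01
e^(−qT) = e^(−0.012·0.5) = 0.9940;  e^(−rT) = e^(−0.087·0.5) = 0.9574
N(d₁) = N(0.20) = 0.5793;  N(d₂) = N(-0.01) = 0.4960
C = 278·0.9940·0.5793 − 283·0.9574·0.4960 = 160.0791 − 134.3883 = 25.6908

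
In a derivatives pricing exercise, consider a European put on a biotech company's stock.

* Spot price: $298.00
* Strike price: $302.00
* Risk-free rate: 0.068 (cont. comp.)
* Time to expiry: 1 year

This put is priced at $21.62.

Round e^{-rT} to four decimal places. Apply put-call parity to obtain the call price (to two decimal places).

exp(−rT) = exp(−0.068·1) = 0.9343
Put-call parity: C − P = S − K·e^(−rT) = 298 − 302·0.9343 = 298 − 282.1586 = 15.8414
C = P + (C − P) = 21.62 + (15.8414) = 37.4614

$37.46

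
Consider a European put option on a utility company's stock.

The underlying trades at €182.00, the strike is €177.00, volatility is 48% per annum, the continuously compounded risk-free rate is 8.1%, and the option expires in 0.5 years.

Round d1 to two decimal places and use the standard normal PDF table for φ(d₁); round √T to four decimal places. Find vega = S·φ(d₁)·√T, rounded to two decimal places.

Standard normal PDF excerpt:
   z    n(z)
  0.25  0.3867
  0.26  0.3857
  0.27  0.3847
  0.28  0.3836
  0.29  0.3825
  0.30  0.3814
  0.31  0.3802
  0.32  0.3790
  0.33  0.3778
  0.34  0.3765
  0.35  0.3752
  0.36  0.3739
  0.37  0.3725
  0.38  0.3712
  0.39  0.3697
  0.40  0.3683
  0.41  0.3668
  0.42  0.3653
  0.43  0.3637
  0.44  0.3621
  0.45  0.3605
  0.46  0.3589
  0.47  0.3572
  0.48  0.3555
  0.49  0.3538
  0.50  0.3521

T = 0.5;  σ√T = 0.3394
d₁ = [ln(182/177) + (0.081 + ½·0.48²)·0.5] / (σ√T) = (0.0279 + 0.0981) / 0.3394 = 0.3711 ⇒ 0.37
√T = √0.5 = 0.7071
φ(d₁) = φ(0.37) = 0.3725
vega = S·φ(d₁)·√T = 182·0.3725·0.7071 = 47.9378

47.94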